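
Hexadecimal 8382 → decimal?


Positional values:
Position 0: 2 × 16^0 = 2 × 1 = 2
Position 1: 8 × 16^1 = 8 × 16 = 128
Position 2: 3 × 16^2 = 3 × 256 = 768
Position 3: 8 × 16^3 = 8 × 4096 = 32768
Sum = 2 + 128 + 768 + 32768
= 33666


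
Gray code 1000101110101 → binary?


Gray code: 1000101110101
MSB stays the same: 1
Each subsequent bit = prev_binary XOR current_gray:
  B[1] = 1 XOR 0 = 1
  B[2] = 1 XOR 0 = 1
  B[3] = 1 XOR 0 = 1
  B[4] = 1 XOR 1 = 0
  B[5] = 0 XOR 0 = 0
  B[6] = 0 XOR 1 = 1
  B[7] = 1 XOR 1 = 0
  B[8] = 0 XOR 1 = 1
  B[9] = 1 XOR 0 = 1
  B[10] = 1 XOR 1 = 0
  B[11] = 0 XOR 0 = 0
  B[12] = 0 XOR 1 = 1
= 1111001011001 (7769 decimal)


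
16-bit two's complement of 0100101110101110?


Original: 0100101110101110
Step 1 - Invert all bits: 1011010001010001
Step 2 - Add 1: 1011010001010001 + 1
= 1011010001010010 (represents -19374)


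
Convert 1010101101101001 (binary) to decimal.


Positional values:
Bit 0: 1 × 2^0 = 1
Bit 3: 1 × 2^3 = 8
Bit 5: 1 × 2^5 = 32
Bit 6: 1 × 2^6 = 64
Bit 8: 1 × 2^8 = 256
Bit 9: 1 × 2^9 = 512
Bit 11: 1 × 2^11 = 2048
Bit 13: 1 × 2^13 = 8192
Bit 15: 1 × 2^15 = 32768
Sum = 1 + 8 + 32 + 64 + 256 + 512 + 2048 + 8192 + 32768
= 43881


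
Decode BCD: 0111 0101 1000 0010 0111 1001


Each 4-bit group → digit:
  0111 → 7
  0101 → 5
  1000 → 8
  0010 → 2
  0111 → 7
  1001 → 9
= 758279


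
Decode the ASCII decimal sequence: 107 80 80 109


Codes (decimal): 107 80 80 109
Per-code ASCII lookup:
  107  (range 97-122: lowercase, 107 - 97 = 10) → 'k'
  80  (range 65-90: uppercase, 80 - 65 = 15) → 'P'
  80  (range 65-90: uppercase, 80 - 65 = 15) → 'P'
  109  (range 97-122: lowercase, 109 - 97 = 12) → 'm'
= 'kPPm'


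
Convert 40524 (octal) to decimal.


Positional values:
Position 0: 4 × 8^0 = 4
Position 1: 2 × 8^1 = 16
Position 2: 5 × 8^2 = 320
Position 3: 0 × 8^3 = 0
Position 4: 4 × 8^4 = 16384
Sum = 4 + 16 + 320 + 0 + 16384
= 16724


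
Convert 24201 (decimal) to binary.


Divide by 2 repeatedly:
24201 ÷ 2 = 12100 remainder 1
12100 ÷ 2 = 6050 remainder 0
6050 ÷ 2 = 3025 remainder 0
3025 ÷ 2 = 1512 remainder 1
1512 ÷ 2 = 756 remainder 0
756 ÷ 2 = 378 remainder 0
378 ÷ 2 = 189 remainder 0
189 ÷ 2 = 94 remainder 1
94 ÷ 2 = 47 remainder 0
47 ÷ 2 = 23 remainder 1
23 ÷ 2 = 11 remainder 1
11 ÷ 2 = 5 remainder 1
5 ÷ 2 = 2 remainder 1
2 ÷ 2 = 1 remainder 0
1 ÷ 2 = 0 remainder 1
Reading remainders bottom-up:
= 101111010001001


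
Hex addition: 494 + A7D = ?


Align and add column by column (LSB to MSB, each column mod 16 with carry):
  0494
+ 0A7D
  ----
  col 0: 4(4) + D(13) + 0 (carry in) = 17 → 1(1), carry out 1
  col 1: 9(9) + 7(7) + 1 (carry in) = 17 → 1(1), carry out 1
  col 2: 4(4) + A(10) + 1 (carry in) = 15 → F(15), carry out 0
  col 3: 0(0) + 0(0) + 0 (carry in) = 0 → 0(0), carry out 0
Reading digits MSB→LSB: 0F11
Strip leading zeros: F11
= 0xF11


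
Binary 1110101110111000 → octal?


Group into 3-bit groups: 001110101110111000
  001 = 1
  110 = 6
  101 = 5
  110 = 6
  111 = 7
  000 = 0
= 0o165670


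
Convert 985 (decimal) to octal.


Divide by 8 repeatedly:
985 ÷ 8 = 123 remainder 1
123 ÷ 8 = 15 remainder 3
15 ÷ 8 = 1 remainder 7
1 ÷ 8 = 0 remainder 1
Reading remainders bottom-up:
= 0o1731


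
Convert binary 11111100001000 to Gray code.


Binary: 11111100001000
Gray code: G = B XOR (B >> 1)
B >> 1 = 01111110000100
11111100001000 XOR 01111110000100:
  1 XOR 0 = 1
  1 XOR 1 = 0
  1 XOR 1 = 0
  1 XOR 1 = 0
  1 XOR 1 = 0
  1 XOR 1 = 0
  0 XOR 1 = 1
  0 XOR 0 = 0
  0 XOR 0 = 0
  0 XOR 0 = 0
  1 XOR 0 = 1
  0 XOR 1 = 1
  0 XOR 0 = 0
  0 XOR 0 = 0
= 10000010001100


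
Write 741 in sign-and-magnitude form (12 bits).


Sign bit: 0 (positive)
Magnitude: 741 = 01011100101
= 001011100101


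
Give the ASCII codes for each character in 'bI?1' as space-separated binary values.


String: 'bI?1'  (4 characters)
Per-character ASCII lookup:
  'b': lowercase starts at 97: 'b' = 97 + 1 = 98 → 1100010
  'I': uppercase starts at 65: 'I' = 65 + 8 = 73 → 1001001
  '?': special character: '?' = 63 → 111111
  '1': digits start at 48: '1' = 48 + 1 = 49 → 110001
= 1100010 1001001 111111 110001


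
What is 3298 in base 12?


Divide by 12 repeatedly:
3298 ÷ 12 = 274 remainder 10
274 ÷ 12 = 22 remainder 10
22 ÷ 12 = 1 remainder 10
1 ÷ 12 = 0 remainder 1
Reading remainders bottom-up:
= 1AAA


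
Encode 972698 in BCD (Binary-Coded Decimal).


Each digit → 4-bit binary:
  9 → 1001
  7 → 0111
  2 → 0010
  6 → 0110
  9 → 1001
  8 → 1000
= 1001 0111 0010 0110 1001 1000


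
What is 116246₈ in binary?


Each octal digit → 3 binary bits:
  1 = 001
  1 = 001
  6 = 110
  2 = 010
  4 = 100
  6 = 110
Concatenate: 001 001 110 010 100 110
= 001001110010100110


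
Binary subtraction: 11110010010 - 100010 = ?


Align and subtract column by column (LSB to MSB, borrowing when needed):
  11110010010
- 00000100010
  -----------
  col 0: (0 - 0 borrow-in) - 0 → 0 - 0 = 0, borrow out 0
  col 1: (1 - 0 borrow-in) - 1 → 1 - 1 = 0, borrow out 0
  col 2: (0 - 0 borrow-in) - 0 → 0 - 0 = 0, borrow out 0
  col 3: (0 - 0 borrow-in) - 0 → 0 - 0 = 0, borrow out 0
  col 4: (1 - 0 borrow-in) - 0 → 1 - 0 = 1, borrow out 0
  col 5: (0 - 0 borrow-in) - 1 → borrow from next column: (0+2) - 1 = 1, borrow out 1
  col 6: (0 - 1 borrow-in) - 0 → borrow from next column: (-1+2) - 0 = 1, borrow out 1
  col 7: (1 - 1 borrow-in) - 0 → 0 - 0 = 0, borrow out 0
  col 8: (1 - 0 borrow-in) - 0 → 1 - 0 = 1, borrow out 0
  col 9: (1 - 0 borrow-in) - 0 → 1 - 0 = 1, borrow out 0
  col 10: (1 - 0 borrow-in) - 0 → 1 - 0 = 1, borrow out 0
Reading bits MSB→LSB: 11101110000
Strip leading zeros: 11101110000
= 11101110000


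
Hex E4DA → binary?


Each hex digit → 4 binary bits:
  E = 1110
  4 = 0100
  D = 1101
  A = 1010
Concatenate: 1110 0100 1101 1010
= 1110010011011010


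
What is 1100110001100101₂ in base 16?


Group into 4-bit nibbles: 1100110001100101
  1100 = C
  1100 = C
  0110 = 6
  0101 = 5
= 0xCC65


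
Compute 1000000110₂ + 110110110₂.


Align and add column by column (LSB to MSB, carry propagating):
  01000000110
+ 00110110110
  -----------
  col 0: 0 + 0 + 0 (carry in) = 0 → bit 0, carry out 0
  col 1: 1 + 1 + 0 (carry in) = 2 → bit 0, carry out 1
  col 2: 1 + 1 + 1 (carry in) = 3 → bit 1, carry out 1
  col 3: 0 + 0 + 1 (carry in) = 1 → bit 1, carry out 0
  col 4: 0 + 1 + 0 (carry in) = 1 → bit 1, carry out 0
  col 5: 0 + 1 + 0 (carry in) = 1 → bit 1, carry out 0
  col 6: 0 + 0 + 0 (carry in) = 0 → bit 0, carry out 0
  col 7: 0 + 1 + 0 (carry in) = 1 → bit 1, carry out 0
  col 8: 0 + 1 + 0 (carry in) = 1 → bit 1, carry out 0
  col 9: 1 + 0 + 0 (carry in) = 1 → bit 1, carry out 0
  col 10: 0 + 0 + 0 (carry in) = 0 → bit 0, carry out 0
Reading bits MSB→LSB: 01110111100
Strip leading zeros: 1110111100
= 1110111100


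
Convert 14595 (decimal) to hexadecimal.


Divide by 16 repeatedly:
14595 ÷ 16 = 912 remainder 3 (3)
912 ÷ 16 = 57 remainder 0 (0)
57 ÷ 16 = 3 remainder 9 (9)
3 ÷ 16 = 0 remainder 3 (3)
Reading remainders bottom-up:
= 0x3903


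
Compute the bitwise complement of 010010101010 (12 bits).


Original: 010010101010
Invert all bits:
  bit 0: 0 → 1
  bit 1: 1 → 0
  bit 2: 0 → 1
  bit 3: 0 → 1
  bit 4: 1 → 0
  bit 5: 0 → 1
  bit 6: 1 → 0
  bit 7: 0 → 1
  bit 8: 1 → 0
  bit 9: 0 → 1
  bit 10: 1 → 0
  bit 11: 0 → 1
= 101101010101


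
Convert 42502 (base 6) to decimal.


Positional values (base 6):
  2 × 6^0 = 2 × 1 = 2
  0 × 6^1 = 0 × 6 = 0
  5 × 6^2 = 5 × 36 = 180
  2 × 6^3 = 2 × 216 = 432
  4 × 6^4 = 4 × 1296 = 5184
Sum = 2 + 0 + 180 + 432 + 5184
= 5798


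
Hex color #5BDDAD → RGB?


Hex: #5BDDAD
R = 5B₁₆ = 91
G = DD₁₆ = 221
B = AD₁₆ = 173
= RGB(91, 221, 173)


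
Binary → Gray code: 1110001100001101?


Binary: 1110001100001101
Gray code: G = B XOR (B >> 1)
B >> 1 = 0111000110000110
1110001100001101 XOR 0111000110000110:
  1 XOR 0 = 1
  1 XOR 1 = 0
  1 XOR 1 = 0
  0 XOR 1 = 1
  0 XOR 0 = 0
  0 XOR 0 = 0
  1 XOR 0 = 1
  1 XOR 1 = 0
  0 XOR 1 = 1
  0 XOR 0 = 0
  0 XOR 0 = 0
  0 XOR 0 = 0
  1 XOR 0 = 1
  1 XOR 1 = 0
  0 XOR 1 = 1
  1 XOR 0 = 1
= 1001001010001011


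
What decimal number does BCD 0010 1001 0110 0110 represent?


Each 4-bit group → digit:
  0010 → 2
  1001 → 9
  0110 → 6
  0110 → 6
= 2966


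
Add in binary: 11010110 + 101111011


Align and add column by column (LSB to MSB, carry propagating):
  0011010110
+ 0101111011
  ----------
  col 0: 0 + 1 + 0 (carry in) = 1 → bit 1, carry out 0
  col 1: 1 + 1 + 0 (carry in) = 2 → bit 0, carry out 1
  col 2: 1 + 0 + 1 (carry in) = 2 → bit 0, carry out 1
  col 3: 0 + 1 + 1 (carry in) = 2 → bit 0, carry out 1
  col 4: 1 + 1 + 1 (carry in) = 3 → bit 1, carry out 1
  col 5: 0 + 1 + 1 (carry in) = 2 → bit 0, carry out 1
  col 6: 1 + 1 + 1 (carry in) = 3 → bit 1, carry out 1
  col 7: 1 + 0 + 1 (carry in) = 2 → bit 0, carry out 1
  col 8: 0 + 1 + 1 (carry in) = 2 → bit 0, carry out 1
  col 9: 0 + 0 + 1 (carry in) = 1 → bit 1, carry out 0
Reading bits MSB→LSB: 1001010001
Strip leading zeros: 1001010001
= 1001010001


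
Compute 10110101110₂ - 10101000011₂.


Align and subtract column by column (LSB to MSB, borrowing when needed):
  10110101110
- 10101000011
  -----------
  col 0: (0 - 0 borrow-in) - 1 → borrow from next column: (0+2) - 1 = 1, borrow out 1
  col 1: (1 - 1 borrow-in) - 1 → borrow from next column: (0+2) - 1 = 1, borrow out 1
  col 2: (1 - 1 borrow-in) - 0 → 0 - 0 = 0, borrow out 0
  col 3: (1 - 0 borrow-in) - 0 → 1 - 0 = 1, borrow out 0
  col 4: (0 - 0 borrow-in) - 0 → 0 - 0 = 0, borrow out 0
  col 5: (1 - 0 borrow-in) - 0 → 1 - 0 = 1, borrow out 0
  col 6: (0 - 0 borrow-in) - 1 → borrow from next column: (0+2) - 1 = 1, borrow out 1
  col 7: (1 - 1 borrow-in) - 0 → 0 - 0 = 0, borrow out 0
  col 8: (1 - 0 borrow-in) - 1 → 1 - 1 = 0, borrow out 0
  col 9: (0 - 0 borrow-in) - 0 → 0 - 0 = 0, borrow out 0
  col 10: (1 - 0 borrow-in) - 1 → 1 - 1 = 0, borrow out 0
Reading bits MSB→LSB: 00001101011
Strip leading zeros: 1101011
= 1101011


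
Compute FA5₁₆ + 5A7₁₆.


Align and add column by column (LSB to MSB, each column mod 16 with carry):
  0FA5
+ 05A7
  ----
  col 0: 5(5) + 7(7) + 0 (carry in) = 12 → C(12), carry out 0
  col 1: A(10) + A(10) + 0 (carry in) = 20 → 4(4), carry out 1
  col 2: F(15) + 5(5) + 1 (carry in) = 21 → 5(5), carry out 1
  col 3: 0(0) + 0(0) + 1 (carry in) = 1 → 1(1), carry out 0
Reading digits MSB→LSB: 154C
Strip leading zeros: 154C
= 0x154C


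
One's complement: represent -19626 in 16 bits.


Original: 0100110010101010
Invert all bits:
  bit 0: 0 → 1
  bit 1: 1 → 0
  bit 2: 0 → 1
  bit 3: 0 → 1
  bit 4: 1 → 0
  bit 5: 1 → 0
  bit 6: 0 → 1
  bit 7: 0 → 1
  bit 8: 1 → 0
  bit 9: 0 → 1
  bit 10: 1 → 0
  bit 11: 0 → 1
  bit 12: 1 → 0
  bit 13: 0 → 1
  bit 14: 1 → 0
  bit 15: 0 → 1
= 1011001101010101


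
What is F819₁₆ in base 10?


Positional values:
Position 0: 9 × 16^0 = 9 × 1 = 9
Position 1: 1 × 16^1 = 1 × 16 = 16
Position 2: 8 × 16^2 = 8 × 256 = 2048
Position 3: F × 16^3 = 15 × 4096 = 61440
Sum = 9 + 16 + 2048 + 61440
= 63513


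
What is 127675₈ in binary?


Each octal digit → 3 binary bits:
  1 = 001
  2 = 010
  7 = 111
  6 = 110
  7 = 111
  5 = 101
Concatenate: 001 010 111 110 111 101
= 001010111110111101


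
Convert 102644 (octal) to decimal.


Positional values:
Position 0: 4 × 8^0 = 4
Position 1: 4 × 8^1 = 32
Position 2: 6 × 8^2 = 384
Position 3: 2 × 8^3 = 1024
Position 4: 0 × 8^4 = 0
Position 5: 1 × 8^5 = 32768
Sum = 4 + 32 + 384 + 1024 + 0 + 32768
= 34212


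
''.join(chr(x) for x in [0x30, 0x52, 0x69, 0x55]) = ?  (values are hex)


Codes (hex): 0x30 0x52 0x69 0x55
Per-code ASCII lookup:
  0x30 = 48  (range 48-57: digits, 48 - 48 = 0) → '0'
  0x52 = 82  (range 65-90: uppercase, 82 - 65 = 17) → 'R'
  0x69 = 105  (range 97-122: lowercase, 105 - 97 = 8) → 'i'
  0x55 = 85  (range 65-90: uppercase, 85 - 65 = 20) → 'U'
= '0RiU'


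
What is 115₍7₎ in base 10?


Positional values (base 7):
  5 × 7^0 = 5 × 1 = 5
  1 × 7^1 = 1 × 7 = 7
  1 × 7^2 = 1 × 49 = 49
Sum = 5 + 7 + 49
= 61


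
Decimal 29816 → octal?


Divide by 8 repeatedly:
29816 ÷ 8 = 3727 remainder 0
3727 ÷ 8 = 465 remainder 7
465 ÷ 8 = 58 remainder 1
58 ÷ 8 = 7 remainder 2
7 ÷ 8 = 0 remainder 7
Reading remainders bottom-up:
= 0o72170


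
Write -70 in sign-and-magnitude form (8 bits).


Sign bit: 1 (negative)
Magnitude: 70 = 1000110
= 11000110


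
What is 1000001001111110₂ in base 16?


Group into 4-bit nibbles: 1000001001111110
  1000 = 8
  0010 = 2
  0111 = 7
  1110 = E
= 0x827E


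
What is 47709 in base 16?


Divide by 16 repeatedly:
47709 ÷ 16 = 2981 remainder 13 (D)
2981 ÷ 16 = 186 remainder 5 (5)
186 ÷ 16 = 11 remainder 10 (A)
11 ÷ 16 = 0 remainder 11 (B)
Reading remainders bottom-up:
= 0xBA5D


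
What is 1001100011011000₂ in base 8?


Group into 3-bit groups: 001001100011011000
  001 = 1
  001 = 1
  100 = 4
  011 = 3
  011 = 3
  000 = 0
= 0o114330


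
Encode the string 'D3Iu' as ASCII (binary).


String: 'D3Iu'  (4 characters)
Per-character ASCII lookup:
  'D': uppercase starts at 65: 'D' = 65 + 3 = 68 → 1000100
  '3': digits start at 48: '3' = 48 + 3 = 51 → 110011
  'I': uppercase starts at 65: 'I' = 65 + 8 = 73 → 1001001
  'u': lowercase starts at 97: 'u' = 97 + 20 = 117 → 1110101
= 1000100 110011 1001001 1110101


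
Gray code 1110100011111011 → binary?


Gray code: 1110100011111011
MSB stays the same: 1
Each subsequent bit = prev_binary XOR current_gray:
  B[1] = 1 XOR 1 = 0
  B[2] = 0 XOR 1 = 1
  B[3] = 1 XOR 0 = 1
  B[4] = 1 XOR 1 = 0
  B[5] = 0 XOR 0 = 0
  B[6] = 0 XOR 0 = 0
  B[7] = 0 XOR 0 = 0
  B[8] = 0 XOR 1 = 1
  B[9] = 1 XOR 1 = 0
  B[10] = 0 XOR 1 = 1
  B[11] = 1 XOR 1 = 0
  B[12] = 0 XOR 1 = 1
  B[13] = 1 XOR 0 = 1
  B[14] = 1 XOR 1 = 0
  B[15] = 0 XOR 1 = 1
= 1011000010101101 (45229 decimal)


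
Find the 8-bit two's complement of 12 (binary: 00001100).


Original: 00001100
Step 1 - Invert all bits: 11110011
Step 2 - Add 1: 11110011 + 1
= 11110100 (represents -12)


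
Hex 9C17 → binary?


Each hex digit → 4 binary bits:
  9 = 1001
  C = 1100
  1 = 0001
  7 = 0111
Concatenate: 1001 1100 0001 0111
= 1001110000010111


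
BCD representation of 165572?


Each digit → 4-bit binary:
  1 → 0001
  6 → 0110
  5 → 0101
  5 → 0101
  7 → 0111
  2 → 0010
= 0001 0110 0101 0101 0111 0010


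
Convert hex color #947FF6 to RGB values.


Hex: #947FF6
R = 94₁₆ = 148
G = 7F₁₆ = 127
B = F6₁₆ = 246
= RGB(148, 127, 246)


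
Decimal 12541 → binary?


Divide by 2 repeatedly:
12541 ÷ 2 = 6270 remainder 1
6270 ÷ 2 = 3135 remainder 0
3135 ÷ 2 = 1567 remainder 1
1567 ÷ 2 = 783 remainder 1
783 ÷ 2 = 391 remainder 1
391 ÷ 2 = 195 remainder 1
195 ÷ 2 = 97 remainder 1
97 ÷ 2 = 48 remainder 1
48 ÷ 2 = 24 remainder 0
24 ÷ 2 = 12 remainder 0
12 ÷ 2 = 6 remainder 0
6 ÷ 2 = 3 remainder 0
3 ÷ 2 = 1 remainder 1
1 ÷ 2 = 0 remainder 1
Reading remainders bottom-up:
= 11000011111101


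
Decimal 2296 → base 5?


Divide by 5 repeatedly:
2296 ÷ 5 = 459 remainder 1
459 ÷ 5 = 91 remainder 4
91 ÷ 5 = 18 remainder 1
18 ÷ 5 = 3 remainder 3
3 ÷ 5 = 0 remainder 3
Reading remainders bottom-up:
= 33141


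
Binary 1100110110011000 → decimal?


Positional values:
Bit 3: 1 × 2^3 = 8
Bit 4: 1 × 2^4 = 16
Bit 7: 1 × 2^7 = 128
Bit 8: 1 × 2^8 = 256
Bit 10: 1 × 2^10 = 1024
Bit 11: 1 × 2^11 = 2048
Bit 14: 1 × 2^14 = 16384
Bit 15: 1 × 2^15 = 32768
Sum = 8 + 16 + 128 + 256 + 1024 + 2048 + 16384 + 32768
= 52632


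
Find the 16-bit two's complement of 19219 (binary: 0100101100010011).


Original: 0100101100010011
Step 1 - Invert all bits: 1011010011101100
Step 2 - Add 1: 1011010011101100 + 1
= 1011010011101101 (represents -19219)


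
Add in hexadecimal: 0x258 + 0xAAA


Align and add column by column (LSB to MSB, each column mod 16 with carry):
  0258
+ 0AAA
  ----
  col 0: 8(8) + A(10) + 0 (carry in) = 18 → 2(2), carry out 1
  col 1: 5(5) + A(10) + 1 (carry in) = 16 → 0(0), carry out 1
  col 2: 2(2) + A(10) + 1 (carry in) = 13 → D(13), carry out 0
  col 3: 0(0) + 0(0) + 0 (carry in) = 0 → 0(0), carry out 0
Reading digits MSB→LSB: 0D02
Strip leading zeros: D02
= 0xD02


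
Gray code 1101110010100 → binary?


Gray code: 1101110010100
MSB stays the same: 1
Each subsequent bit = prev_binary XOR current_gray:
  B[1] = 1 XOR 1 = 0
  B[2] = 0 XOR 0 = 0
  B[3] = 0 XOR 1 = 1
  B[4] = 1 XOR 1 = 0
  B[5] = 0 XOR 1 = 1
  B[6] = 1 XOR 0 = 1
  B[7] = 1 XOR 0 = 1
  B[8] = 1 XOR 1 = 0
  B[9] = 0 XOR 0 = 0
  B[10] = 0 XOR 1 = 1
  B[11] = 1 XOR 0 = 1
  B[12] = 1 XOR 0 = 1
= 1001011100111 (4839 decimal)


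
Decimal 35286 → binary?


Divide by 2 repeatedly:
35286 ÷ 2 = 17643 remainder 0
17643 ÷ 2 = 8821 remainder 1
8821 ÷ 2 = 4410 remainder 1
4410 ÷ 2 = 2205 remainder 0
2205 ÷ 2 = 1102 remainder 1
1102 ÷ 2 = 551 remainder 0
551 ÷ 2 = 275 remainder 1
275 ÷ 2 = 137 remainder 1
137 ÷ 2 = 68 remainder 1
68 ÷ 2 = 34 remainder 0
34 ÷ 2 = 17 remainder 0
17 ÷ 2 = 8 remainder 1
8 ÷ 2 = 4 remainder 0
4 ÷ 2 = 2 remainder 0
2 ÷ 2 = 1 remainder 0
1 ÷ 2 = 0 remainder 1
Reading remainders bottom-up:
= 1000100111010110


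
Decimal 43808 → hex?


Divide by 16 repeatedly:
43808 ÷ 16 = 2738 remainder 0 (0)
2738 ÷ 16 = 171 remainder 2 (2)
171 ÷ 16 = 10 remainder 11 (B)
10 ÷ 16 = 0 remainder 10 (A)
Reading remainders bottom-up:
= 0xAB20


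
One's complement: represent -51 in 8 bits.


Original: 00110011
Invert all bits:
  bit 0: 0 → 1
  bit 1: 0 → 1
  bit 2: 1 → 0
  bit 3: 1 → 0
  bit 4: 0 → 1
  bit 5: 0 → 1
  bit 6: 1 → 0
  bit 7: 1 → 0
= 11001100


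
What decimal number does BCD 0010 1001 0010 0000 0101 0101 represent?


Each 4-bit group → digit:
  0010 → 2
  1001 → 9
  0010 → 2
  0000 → 0
  0101 → 5
  0101 → 5
= 292055


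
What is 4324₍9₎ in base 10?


Positional values (base 9):
  4 × 9^0 = 4 × 1 = 4
  2 × 9^1 = 2 × 9 = 18
  3 × 9^2 = 3 × 81 = 243
  4 × 9^3 = 4 × 729 = 2916
Sum = 4 + 18 + 243 + 2916
= 3181


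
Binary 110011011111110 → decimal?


Positional values:
Bit 1: 1 × 2^1 = 2
Bit 2: 1 × 2^2 = 4
Bit 3: 1 × 2^3 = 8
Bit 4: 1 × 2^4 = 16
Bit 5: 1 × 2^5 = 32
Bit 6: 1 × 2^6 = 64
Bit 7: 1 × 2^7 = 128
Bit 9: 1 × 2^9 = 512
Bit 10: 1 × 2^10 = 1024
Bit 13: 1 × 2^13 = 8192
Bit 14: 1 × 2^14 = 16384
Sum = 2 + 4 + 8 + 16 + 32 + 64 + 128 + 512 + 1024 + 8192 + 16384
= 26366


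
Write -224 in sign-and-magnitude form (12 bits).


Sign bit: 1 (negative)
Magnitude: 224 = 00011100000
= 100011100000


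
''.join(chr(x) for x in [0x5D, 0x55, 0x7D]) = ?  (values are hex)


Codes (hex): 0x5D 0x55 0x7D
Per-code ASCII lookup:
  0x5D = 93  (special character) → ']'
  0x55 = 85  (range 65-90: uppercase, 85 - 65 = 20) → 'U'
  0x7D = 125  (special character) → '}'
= ']U}'


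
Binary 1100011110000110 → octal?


Group into 3-bit groups: 001100011110000110
  001 = 1
  100 = 4
  011 = 3
  110 = 6
  000 = 0
  110 = 6
= 0o143606


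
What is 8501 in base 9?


Divide by 9 repeatedly:
8501 ÷ 9 = 944 remainder 5
944 ÷ 9 = 104 remainder 8
104 ÷ 9 = 11 remainder 5
11 ÷ 9 = 1 remainder 2
1 ÷ 9 = 0 remainder 1
Reading remainders bottom-up:
= 12585


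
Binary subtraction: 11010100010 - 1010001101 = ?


Align and subtract column by column (LSB to MSB, borrowing when needed):
  11010100010
- 01010001101
  -----------
  col 0: (0 - 0 borrow-in) - 1 → borrow from next column: (0+2) - 1 = 1, borrow out 1
  col 1: (1 - 1 borrow-in) - 0 → 0 - 0 = 0, borrow out 0
  col 2: (0 - 0 borrow-in) - 1 → borrow from next column: (0+2) - 1 = 1, borrow out 1
  col 3: (0 - 1 borrow-in) - 1 → borrow from next column: (-1+2) - 1 = 0, borrow out 1
  col 4: (0 - 1 borrow-in) - 0 → borrow from next column: (-1+2) - 0 = 1, borrow out 1
  col 5: (1 - 1 borrow-in) - 0 → 0 - 0 = 0, borrow out 0
  col 6: (0 - 0 borrow-in) - 0 → 0 - 0 = 0, borrow out 0
  col 7: (1 - 0 borrow-in) - 1 → 1 - 1 = 0, borrow out 0
  col 8: (0 - 0 borrow-in) - 0 → 0 - 0 = 0, borrow out 0
  col 9: (1 - 0 borrow-in) - 1 → 1 - 1 = 0, borrow out 0
  col 10: (1 - 0 borrow-in) - 0 → 1 - 0 = 1, borrow out 0
Reading bits MSB→LSB: 10000010101
Strip leading zeros: 10000010101
= 10000010101


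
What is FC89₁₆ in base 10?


Positional values:
Position 0: 9 × 16^0 = 9 × 1 = 9
Position 1: 8 × 16^1 = 8 × 16 = 128
Position 2: C × 16^2 = 12 × 256 = 3072
Position 3: F × 16^3 = 15 × 4096 = 61440
Sum = 9 + 128 + 3072 + 61440
= 64649


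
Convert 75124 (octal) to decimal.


Positional values:
Position 0: 4 × 8^0 = 4
Position 1: 2 × 8^1 = 16
Position 2: 1 × 8^2 = 64
Position 3: 5 × 8^3 = 2560
Position 4: 7 × 8^4 = 28672
Sum = 4 + 16 + 64 + 2560 + 28672
= 31316


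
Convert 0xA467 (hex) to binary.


Each hex digit → 4 binary bits:
  A = 1010
  4 = 0100
  6 = 0110
  7 = 0111
Concatenate: 1010 0100 0110 0111
= 1010010001100111


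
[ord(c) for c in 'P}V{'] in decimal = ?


String: 'P}V{'  (4 characters)
Per-character ASCII lookup:
  'P': uppercase starts at 65: 'P' = 65 + 15 = 80
  '}': special character: '}' = 125
  'V': uppercase starts at 65: 'V' = 65 + 21 = 86
  '{': special character: '{' = 123
= 80 125 86 123


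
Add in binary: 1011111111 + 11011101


Align and add column by column (LSB to MSB, carry propagating):
  01011111111
+ 00011011101
  -----------
  col 0: 1 + 1 + 0 (carry in) = 2 → bit 0, carry out 1
  col 1: 1 + 0 + 1 (carry in) = 2 → bit 0, carry out 1
  col 2: 1 + 1 + 1 (carry in) = 3 → bit 1, carry out 1
  col 3: 1 + 1 + 1 (carry in) = 3 → bit 1, carry out 1
  col 4: 1 + 1 + 1 (carry in) = 3 → bit 1, carry out 1
  col 5: 1 + 0 + 1 (carry in) = 2 → bit 0, carry out 1
  col 6: 1 + 1 + 1 (carry in) = 3 → bit 1, carry out 1
  col 7: 1 + 1 + 1 (carry in) = 3 → bit 1, carry out 1
  col 8: 0 + 0 + 1 (carry in) = 1 → bit 1, carry out 0
  col 9: 1 + 0 + 0 (carry in) = 1 → bit 1, carry out 0
  col 10: 0 + 0 + 0 (carry in) = 0 → bit 0, carry out 0
Reading bits MSB→LSB: 01111011100
Strip leading zeros: 1111011100
= 1111011100


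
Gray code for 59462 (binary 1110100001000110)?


Binary: 1110100001000110
Gray code: G = B XOR (B >> 1)
B >> 1 = 0111010000100011
1110100001000110 XOR 0111010000100011:
  1 XOR 0 = 1
  1 XOR 1 = 0
  1 XOR 1 = 0
  0 XOR 1 = 1
  1 XOR 0 = 1
  0 XOR 1 = 1
  0 XOR 0 = 0
  0 XOR 0 = 0
  0 XOR 0 = 0
  1 XOR 0 = 1
  0 XOR 1 = 1
  0 XOR 0 = 0
  0 XOR 0 = 0
  1 XOR 0 = 1
  1 XOR 1 = 0
  0 XOR 1 = 1
= 1001110001100101


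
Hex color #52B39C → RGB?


Hex: #52B39C
R = 52₁₆ = 82
G = B3₁₆ = 179
B = 9C₁₆ = 156
= RGB(82, 179, 156)


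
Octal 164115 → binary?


Each octal digit → 3 binary bits:
  1 = 001
  6 = 110
  4 = 100
  1 = 001
  1 = 001
  5 = 101
Concatenate: 001 110 100 001 001 101
= 001110100001001101


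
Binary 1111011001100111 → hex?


Group into 4-bit nibbles: 1111011001100111
  1111 = F
  0110 = 6
  0110 = 6
  0111 = 7
= 0xF667


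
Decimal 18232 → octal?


Divide by 8 repeatedly:
18232 ÷ 8 = 2279 remainder 0
2279 ÷ 8 = 284 remainder 7
284 ÷ 8 = 35 remainder 4
35 ÷ 8 = 4 remainder 3
4 ÷ 8 = 0 remainder 4
Reading remainders bottom-up:
= 0o43470


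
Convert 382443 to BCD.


Each digit → 4-bit binary:
  3 → 0011
  8 → 1000
  2 → 0010
  4 → 0100
  4 → 0100
  3 → 0011
= 0011 1000 0010 0100 0100 0011


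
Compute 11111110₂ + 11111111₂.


Align and add column by column (LSB to MSB, carry propagating):
  011111110
+ 011111111
  ---------
  col 0: 0 + 1 + 0 (carry in) = 1 → bit 1, carry out 0
  col 1: 1 + 1 + 0 (carry in) = 2 → bit 0, carry out 1
  col 2: 1 + 1 + 1 (carry in) = 3 → bit 1, carry out 1
  col 3: 1 + 1 + 1 (carry in) = 3 → bit 1, carry out 1
  col 4: 1 + 1 + 1 (carry in) = 3 → bit 1, carry out 1
  col 5: 1 + 1 + 1 (carry in) = 3 → bit 1, carry out 1
  col 6: 1 + 1 + 1 (carry in) = 3 → bit 1, carry out 1
  col 7: 1 + 1 + 1 (carry in) = 3 → bit 1, carry out 1
  col 8: 0 + 0 + 1 (carry in) = 1 → bit 1, carry out 0
Reading bits MSB→LSB: 111111101
Strip leading zeros: 111111101
= 111111101


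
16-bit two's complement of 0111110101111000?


Original: 0111110101111000
Step 1 - Invert all bits: 1000001010000111
Step 2 - Add 1: 1000001010000111 + 1
= 1000001010001000 (represents -32120)


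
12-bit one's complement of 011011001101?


Original: 011011001101
Invert all bits:
  bit 0: 0 → 1
  bit 1: 1 → 0
  bit 2: 1 → 0
  bit 3: 0 → 1
  bit 4: 1 → 0
  bit 5: 1 → 0
  bit 6: 0 → 1
  bit 7: 0 → 1
  bit 8: 1 → 0
  bit 9: 1 → 0
  bit 10: 0 → 1
  bit 11: 1 → 0
= 100100110010


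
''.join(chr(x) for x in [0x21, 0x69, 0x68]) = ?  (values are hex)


Codes (hex): 0x21 0x69 0x68
Per-code ASCII lookup:
  0x21 = 33  (special character) → '!'
  0x69 = 105  (range 97-122: lowercase, 105 - 97 = 8) → 'i'
  0x68 = 104  (range 97-122: lowercase, 104 - 97 = 7) → 'h'
= '!ih'


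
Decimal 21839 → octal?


Divide by 8 repeatedly:
21839 ÷ 8 = 2729 remainder 7
2729 ÷ 8 = 341 remainder 1
341 ÷ 8 = 42 remainder 5
42 ÷ 8 = 5 remainder 2
5 ÷ 8 = 0 remainder 5
Reading remainders bottom-up:
= 0o52517


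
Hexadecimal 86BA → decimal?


Positional values:
Position 0: A × 16^0 = 10 × 1 = 10
Position 1: B × 16^1 = 11 × 16 = 176
Position 2: 6 × 16^2 = 6 × 256 = 1536
Position 3: 8 × 16^3 = 8 × 4096 = 32768
Sum = 10 + 176 + 1536 + 32768
= 34490


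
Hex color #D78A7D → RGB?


Hex: #D78A7D
R = D7₁₆ = 215
G = 8A₁₆ = 138
B = 7D₁₆ = 125
= RGB(215, 138, 125)


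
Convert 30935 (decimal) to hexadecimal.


Divide by 16 repeatedly:
30935 ÷ 16 = 1933 remainder 7 (7)
1933 ÷ 16 = 120 remainder 13 (D)
120 ÷ 16 = 7 remainder 8 (8)
7 ÷ 16 = 0 remainder 7 (7)
Reading remainders bottom-up:
= 0x78D7


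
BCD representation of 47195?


Each digit → 4-bit binary:
  4 → 0100
  7 → 0111
  1 → 0001
  9 → 1001
  5 → 0101
= 0100 0111 0001 1001 0101


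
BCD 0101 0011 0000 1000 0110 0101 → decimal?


Each 4-bit group → digit:
  0101 → 5
  0011 → 3
  0000 → 0
  1000 → 8
  0110 → 6
  0101 → 5
= 530865


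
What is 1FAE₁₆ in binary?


Each hex digit → 4 binary bits:
  1 = 0001
  F = 1111
  A = 1010
  E = 1110
Concatenate: 0001 1111 1010 1110
= 0001111110101110


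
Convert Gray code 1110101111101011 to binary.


Gray code: 1110101111101011
MSB stays the same: 1
Each subsequent bit = prev_binary XOR current_gray:
  B[1] = 1 XOR 1 = 0
  B[2] = 0 XOR 1 = 1
  B[3] = 1 XOR 0 = 1
  B[4] = 1 XOR 1 = 0
  B[5] = 0 XOR 0 = 0
  B[6] = 0 XOR 1 = 1
  B[7] = 1 XOR 1 = 0
  B[8] = 0 XOR 1 = 1
  B[9] = 1 XOR 1 = 0
  B[10] = 0 XOR 1 = 1
  B[11] = 1 XOR 0 = 1
  B[12] = 1 XOR 1 = 0
  B[13] = 0 XOR 0 = 0
  B[14] = 0 XOR 1 = 1
  B[15] = 1 XOR 1 = 0
= 1011001010110010 (45746 decimal)


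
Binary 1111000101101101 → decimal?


Positional values:
Bit 0: 1 × 2^0 = 1
Bit 2: 1 × 2^2 = 4
Bit 3: 1 × 2^3 = 8
Bit 5: 1 × 2^5 = 32
Bit 6: 1 × 2^6 = 64
Bit 8: 1 × 2^8 = 256
Bit 12: 1 × 2^12 = 4096
Bit 13: 1 × 2^13 = 8192
Bit 14: 1 × 2^14 = 16384
Bit 15: 1 × 2^15 = 32768
Sum = 1 + 4 + 8 + 32 + 64 + 256 + 4096 + 8192 + 16384 + 32768
= 61805


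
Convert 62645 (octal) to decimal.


Positional values:
Position 0: 5 × 8^0 = 5
Position 1: 4 × 8^1 = 32
Position 2: 6 × 8^2 = 384
Position 3: 2 × 8^3 = 1024
Position 4: 6 × 8^4 = 24576
Sum = 5 + 32 + 384 + 1024 + 24576
= 26021


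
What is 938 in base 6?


Divide by 6 repeatedly:
938 ÷ 6 = 156 remainder 2
156 ÷ 6 = 26 remainder 0
26 ÷ 6 = 4 remainder 2
4 ÷ 6 = 0 remainder 4
Reading remainders bottom-up:
= 4202


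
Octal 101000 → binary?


Each octal digit → 3 binary bits:
  1 = 001
  0 = 000
  1 = 001
  0 = 000
  0 = 000
  0 = 000
Concatenate: 001 000 001 000 000 000
= 001000001000000000


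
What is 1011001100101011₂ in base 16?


Group into 4-bit nibbles: 1011001100101011
  1011 = B
  0011 = 3
  0010 = 2
  1011 = B
= 0xB32B


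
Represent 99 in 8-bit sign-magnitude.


Sign bit: 0 (positive)
Magnitude: 99 = 1100011
= 01100011


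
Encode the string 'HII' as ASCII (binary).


String: 'HII'  (3 characters)
Per-character ASCII lookup:
  'H': uppercase starts at 65: 'H' = 65 + 7 = 72 → 1001000
  'I': uppercase starts at 65: 'I' = 65 + 8 = 73 → 1001001
  'I': uppercase starts at 65: 'I' = 65 + 8 = 73 → 1001001
= 1001000 1001001 1001001


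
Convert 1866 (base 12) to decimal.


Positional values (base 12):
  6 × 12^0 = 6 × 1 = 6
  6 × 12^1 = 6 × 12 = 72
  8 × 12^2 = 8 × 144 = 1152
  1 × 12^3 = 1 × 1728 = 1728
Sum = 6 + 72 + 1152 + 1728
= 2958


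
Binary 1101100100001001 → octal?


Group into 3-bit groups: 001101100100001001
  001 = 1
  101 = 5
  100 = 4
  100 = 4
  001 = 1
  001 = 1
= 0o154411


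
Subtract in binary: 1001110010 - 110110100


Align and subtract column by column (LSB to MSB, borrowing when needed):
  1001110010
- 0110110100
  ----------
  col 0: (0 - 0 borrow-in) - 0 → 0 - 0 = 0, borrow out 0
  col 1: (1 - 0 borrow-in) - 0 → 1 - 0 = 1, borrow out 0
  col 2: (0 - 0 borrow-in) - 1 → borrow from next column: (0+2) - 1 = 1, borrow out 1
  col 3: (0 - 1 borrow-in) - 0 → borrow from next column: (-1+2) - 0 = 1, borrow out 1
  col 4: (1 - 1 borrow-in) - 1 → borrow from next column: (0+2) - 1 = 1, borrow out 1
  col 5: (1 - 1 borrow-in) - 1 → borrow from next column: (0+2) - 1 = 1, borrow out 1
  col 6: (1 - 1 borrow-in) - 0 → 0 - 0 = 0, borrow out 0
  col 7: (0 - 0 borrow-in) - 1 → borrow from next column: (0+2) - 1 = 1, borrow out 1
  col 8: (0 - 1 borrow-in) - 1 → borrow from next column: (-1+2) - 1 = 0, borrow out 1
  col 9: (1 - 1 borrow-in) - 0 → 0 - 0 = 0, borrow out 0
Reading bits MSB→LSB: 0010111110
Strip leading zeros: 10111110
= 10111110


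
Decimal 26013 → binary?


Divide by 2 repeatedly:
26013 ÷ 2 = 13006 remainder 1
13006 ÷ 2 = 6503 remainder 0
6503 ÷ 2 = 3251 remainder 1
3251 ÷ 2 = 1625 remainder 1
1625 ÷ 2 = 812 remainder 1
812 ÷ 2 = 406 remainder 0
406 ÷ 2 = 203 remainder 0
203 ÷ 2 = 101 remainder 1
101 ÷ 2 = 50 remainder 1
50 ÷ 2 = 25 remainder 0
25 ÷ 2 = 12 remainder 1
12 ÷ 2 = 6 remainder 0
6 ÷ 2 = 3 remainder 0
3 ÷ 2 = 1 remainder 1
1 ÷ 2 = 0 remainder 1
Reading remainders bottom-up:
= 110010110011101


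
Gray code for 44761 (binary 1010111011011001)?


Binary: 1010111011011001
Gray code: G = B XOR (B >> 1)
B >> 1 = 0101011101101100
1010111011011001 XOR 0101011101101100:
  1 XOR 0 = 1
  0 XOR 1 = 1
  1 XOR 0 = 1
  0 XOR 1 = 1
  1 XOR 0 = 1
  1 XOR 1 = 0
  1 XOR 1 = 0
  0 XOR 1 = 1
  1 XOR 0 = 1
  1 XOR 1 = 0
  0 XOR 1 = 1
  1 XOR 0 = 1
  1 XOR 1 = 0
  0 XOR 1 = 1
  0 XOR 0 = 0
  1 XOR 0 = 1
= 1111100110110101


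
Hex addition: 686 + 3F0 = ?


Align and add column by column (LSB to MSB, each column mod 16 with carry):
  0686
+ 03F0
  ----
  col 0: 6(6) + 0(0) + 0 (carry in) = 6 → 6(6), carry out 0
  col 1: 8(8) + F(15) + 0 (carry in) = 23 → 7(7), carry out 1
  col 2: 6(6) + 3(3) + 1 (carry in) = 10 → A(10), carry out 0
  col 3: 0(0) + 0(0) + 0 (carry in) = 0 → 0(0), carry out 0
Reading digits MSB→LSB: 0A76
Strip leading zeros: A76
= 0xA76


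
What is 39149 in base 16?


Divide by 16 repeatedly:
39149 ÷ 16 = 2446 remainder 13 (D)
2446 ÷ 16 = 152 remainder 14 (E)
152 ÷ 16 = 9 remainder 8 (8)
9 ÷ 16 = 0 remainder 9 (9)
Reading remainders bottom-up:
= 0x98ED


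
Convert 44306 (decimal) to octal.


Divide by 8 repeatedly:
44306 ÷ 8 = 5538 remainder 2
5538 ÷ 8 = 692 remainder 2
692 ÷ 8 = 86 remainder 4
86 ÷ 8 = 10 remainder 6
10 ÷ 8 = 1 remainder 2
1 ÷ 8 = 0 remainder 1
Reading remainders bottom-up:
= 0o126422


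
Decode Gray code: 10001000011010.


Gray code: 10001000011010
MSB stays the same: 1
Each subsequent bit = prev_binary XOR current_gray:
  B[1] = 1 XOR 0 = 1
  B[2] = 1 XOR 0 = 1
  B[3] = 1 XOR 0 = 1
  B[4] = 1 XOR 1 = 0
  B[5] = 0 XOR 0 = 0
  B[6] = 0 XOR 0 = 0
  B[7] = 0 XOR 0 = 0
  B[8] = 0 XOR 0 = 0
  B[9] = 0 XOR 1 = 1
  B[10] = 1 XOR 1 = 0
  B[11] = 0 XOR 0 = 0
  B[12] = 0 XOR 1 = 1
  B[13] = 1 XOR 0 = 1
= 11110000010011 (15379 decimal)


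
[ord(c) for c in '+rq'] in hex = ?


String: '+rq'  (3 characters)
Per-character ASCII lookup:
  '+': special character: '+' = 43 → 0x2B
  'r': lowercase starts at 97: 'r' = 97 + 17 = 114 → 0x72
  'q': lowercase starts at 97: 'q' = 97 + 16 = 113 → 0x71
= 0x2B 0x72 0x71


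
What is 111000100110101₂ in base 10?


Positional values:
Bit 0: 1 × 2^0 = 1
Bit 2: 1 × 2^2 = 4
Bit 4: 1 × 2^4 = 16
Bit 5: 1 × 2^5 = 32
Bit 8: 1 × 2^8 = 256
Bit 12: 1 × 2^12 = 4096
Bit 13: 1 × 2^13 = 8192
Bit 14: 1 × 2^14 = 16384
Sum = 1 + 4 + 16 + 32 + 256 + 4096 + 8192 + 16384
= 28981


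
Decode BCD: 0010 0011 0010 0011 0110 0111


Each 4-bit group → digit:
  0010 → 2
  0011 → 3
  0010 → 2
  0011 → 3
  0110 → 6
  0111 → 7
= 232367


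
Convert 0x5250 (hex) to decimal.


Positional values:
Position 0: 0 × 16^0 = 0 × 1 = 0
Position 1: 5 × 16^1 = 5 × 16 = 80
Position 2: 2 × 16^2 = 2 × 256 = 512
Position 3: 5 × 16^3 = 5 × 4096 = 20480
Sum = 0 + 80 + 512 + 20480
= 21072


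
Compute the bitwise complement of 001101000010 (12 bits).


Original: 001101000010
Invert all bits:
  bit 0: 0 → 1
  bit 1: 0 → 1
  bit 2: 1 → 0
  bit 3: 1 → 0
  bit 4: 0 → 1
  bit 5: 1 → 0
  bit 6: 0 → 1
  bit 7: 0 → 1
  bit 8: 0 → 1
  bit 9: 0 → 1
  bit 10: 1 → 0
  bit 11: 0 → 1
= 110010111101


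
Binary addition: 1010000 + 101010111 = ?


Align and add column by column (LSB to MSB, carry propagating):
  0001010000
+ 0101010111
  ----------
  col 0: 0 + 1 + 0 (carry in) = 1 → bit 1, carry out 0
  col 1: 0 + 1 + 0 (carry in) = 1 → bit 1, carry out 0
  col 2: 0 + 1 + 0 (carry in) = 1 → bit 1, carry out 0
  col 3: 0 + 0 + 0 (carry in) = 0 → bit 0, carry out 0
  col 4: 1 + 1 + 0 (carry in) = 2 → bit 0, carry out 1
  col 5: 0 + 0 + 1 (carry in) = 1 → bit 1, carry out 0
  col 6: 1 + 1 + 0 (carry in) = 2 → bit 0, carry out 1
  col 7: 0 + 0 + 1 (carry in) = 1 → bit 1, carry out 0
  col 8: 0 + 1 + 0 (carry in) = 1 → bit 1, carry out 0
  col 9: 0 + 0 + 0 (carry in) = 0 → bit 0, carry out 0
Reading bits MSB→LSB: 0110100111
Strip leading zeros: 110100111
= 110100111


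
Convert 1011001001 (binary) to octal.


Group into 3-bit groups: 001011001001
  001 = 1
  011 = 3
  001 = 1
  001 = 1
= 0o1311


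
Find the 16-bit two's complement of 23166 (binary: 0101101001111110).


Original: 0101101001111110
Step 1 - Invert all bits: 1010010110000001
Step 2 - Add 1: 1010010110000001 + 1
= 1010010110000010 (represents -23166)


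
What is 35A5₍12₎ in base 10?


Positional values (base 12):
  5 × 12^0 = 5 × 1 = 5
  A × 12^1 = 10 × 12 = 120
  5 × 12^2 = 5 × 144 = 720
  3 × 12^3 = 3 × 1728 = 5184
Sum = 5 + 120 + 720 + 5184
= 6029


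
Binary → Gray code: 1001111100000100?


Binary: 1001111100000100
Gray code: G = B XOR (B >> 1)
B >> 1 = 0100111110000010
1001111100000100 XOR 0100111110000010:
  1 XOR 0 = 1
  0 XOR 1 = 1
  0 XOR 0 = 0
  1 XOR 0 = 1
  1 XOR 1 = 0
  1 XOR 1 = 0
  1 XOR 1 = 0
  1 XOR 1 = 0
  0 XOR 1 = 1
  0 XOR 0 = 0
  0 XOR 0 = 0
  0 XOR 0 = 0
  0 XOR 0 = 0
  1 XOR 0 = 1
  0 XOR 1 = 1
  0 XOR 0 = 0
= 1101000010000110


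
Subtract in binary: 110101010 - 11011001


Align and subtract column by column (LSB to MSB, borrowing when needed):
  110101010
- 011011001
  ---------
  col 0: (0 - 0 borrow-in) - 1 → borrow from next column: (0+2) - 1 = 1, borrow out 1
  col 1: (1 - 1 borrow-in) - 0 → 0 - 0 = 0, borrow out 0
  col 2: (0 - 0 borrow-in) - 0 → 0 - 0 = 0, borrow out 0
  col 3: (1 - 0 borrow-in) - 1 → 1 - 1 = 0, borrow out 0
  col 4: (0 - 0 borrow-in) - 1 → borrow from next column: (0+2) - 1 = 1, borrow out 1
  col 5: (1 - 1 borrow-in) - 0 → 0 - 0 = 0, borrow out 0
  col 6: (0 - 0 borrow-in) - 1 → borrow from next column: (0+2) - 1 = 1, borrow out 1
  col 7: (1 - 1 borrow-in) - 1 → borrow from next column: (0+2) - 1 = 1, borrow out 1
  col 8: (1 - 1 borrow-in) - 0 → 0 - 0 = 0, borrow out 0
Reading bits MSB→LSB: 011010001
Strip leading zeros: 11010001
= 11010001


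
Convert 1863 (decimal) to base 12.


Divide by 12 repeatedly:
1863 ÷ 12 = 155 remainder 3
155 ÷ 12 = 12 remainder 11
12 ÷ 12 = 1 remainder 0
1 ÷ 12 = 0 remainder 1
Reading remainders bottom-up:
= 10B3


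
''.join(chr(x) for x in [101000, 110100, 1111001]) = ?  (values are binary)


Codes (binary): 101000 110100 1111001
Per-code ASCII lookup:
  101000 = 40  (special character) → '('
  110100 = 52  (range 48-57: digits, 52 - 48 = 4) → '4'
  1111001 = 121  (range 97-122: lowercase, 121 - 97 = 24) → 'y'
= '(4y'


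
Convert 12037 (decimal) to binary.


Divide by 2 repeatedly:
12037 ÷ 2 = 6018 remainder 1
6018 ÷ 2 = 3009 remainder 0
3009 ÷ 2 = 1504 remainder 1
1504 ÷ 2 = 752 remainder 0
752 ÷ 2 = 376 remainder 0
376 ÷ 2 = 188 remainder 0
188 ÷ 2 = 94 remainder 0
94 ÷ 2 = 47 remainder 0
47 ÷ 2 = 23 remainder 1
23 ÷ 2 = 11 remainder 1
11 ÷ 2 = 5 remainder 1
5 ÷ 2 = 2 remainder 1
2 ÷ 2 = 1 remainder 0
1 ÷ 2 = 0 remainder 1
Reading remainders bottom-up:
= 10111100000101


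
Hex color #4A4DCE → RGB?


Hex: #4A4DCE
R = 4A₁₆ = 74
G = 4D₁₆ = 77
B = CE₁₆ = 206
= RGB(74, 77, 206)


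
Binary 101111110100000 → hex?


Group into 4-bit nibbles: 0101111110100000
  0101 = 5
  1111 = F
  1010 = A
  0000 = 0
= 0x5FA0


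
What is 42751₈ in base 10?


Positional values:
Position 0: 1 × 8^0 = 1
Position 1: 5 × 8^1 = 40
Position 2: 7 × 8^2 = 448
Position 3: 2 × 8^3 = 1024
Position 4: 4 × 8^4 = 16384
Sum = 1 + 40 + 448 + 1024 + 16384
= 17897


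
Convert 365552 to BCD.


Each digit → 4-bit binary:
  3 → 0011
  6 → 0110
  5 → 0101
  5 → 0101
  5 → 0101
  2 → 0010
= 0011 0110 0101 0101 0101 0010


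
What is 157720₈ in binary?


Each octal digit → 3 binary bits:
  1 = 001
  5 = 101
  7 = 111
  7 = 111
  2 = 010
  0 = 000
Concatenate: 001 101 111 111 010 000
= 001101111111010000


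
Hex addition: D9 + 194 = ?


Align and add column by column (LSB to MSB, each column mod 16 with carry):
  00D9
+ 0194
  ----
  col 0: 9(9) + 4(4) + 0 (carry in) = 13 → D(13), carry out 0
  col 1: D(13) + 9(9) + 0 (carry in) = 22 → 6(6), carry out 1
  col 2: 0(0) + 1(1) + 1 (carry in) = 2 → 2(2), carry out 0
  col 3: 0(0) + 0(0) + 0 (carry in) = 0 → 0(0), carry out 0
Reading digits MSB→LSB: 026D
Strip leading zeros: 26D
= 0x26D


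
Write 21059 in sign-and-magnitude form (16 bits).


Sign bit: 0 (positive)
Magnitude: 21059 = 101001001000011
= 0101001001000011


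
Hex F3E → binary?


Each hex digit → 4 binary bits:
  F = 1111
  3 = 0011
  E = 1110
Concatenate: 1111 0011 1110
= 111100111110


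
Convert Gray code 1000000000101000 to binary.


Gray code: 1000000000101000
MSB stays the same: 1
Each subsequent bit = prev_binary XOR current_gray:
  B[1] = 1 XOR 0 = 1
  B[2] = 1 XOR 0 = 1
  B[3] = 1 XOR 0 = 1
  B[4] = 1 XOR 0 = 1
  B[5] = 1 XOR 0 = 1
  B[6] = 1 XOR 0 = 1
  B[7] = 1 XOR 0 = 1
  B[8] = 1 XOR 0 = 1
  B[9] = 1 XOR 0 = 1
  B[10] = 1 XOR 1 = 0
  B[11] = 0 XOR 0 = 0
  B[12] = 0 XOR 1 = 1
  B[13] = 1 XOR 0 = 1
  B[14] = 1 XOR 0 = 1
  B[15] = 1 XOR 0 = 1
= 1111111111001111 (65487 decimal)


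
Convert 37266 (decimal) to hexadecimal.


Divide by 16 repeatedly:
37266 ÷ 16 = 2329 remainder 2 (2)
2329 ÷ 16 = 145 remainder 9 (9)
145 ÷ 16 = 9 remainder 1 (1)
9 ÷ 16 = 0 remainder 9 (9)
Reading remainders bottom-up:
= 0x9192


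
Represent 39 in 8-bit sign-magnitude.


Sign bit: 0 (positive)
Magnitude: 39 = 0100111
= 00100111
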